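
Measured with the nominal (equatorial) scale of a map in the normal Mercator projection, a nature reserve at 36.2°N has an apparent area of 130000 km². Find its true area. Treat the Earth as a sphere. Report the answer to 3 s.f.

84700 km²

For Mercator, h = k = sec φ (a conformal cylindrical projection has a single point scale, 1/cos φ).
Areal scale = k² = sec²φ = 1/cos²(36.2°) = 1/0.8070² = 1.536.
True area = apparent / (areal scale) = 130000 / 1.536 ≈ 84700 km².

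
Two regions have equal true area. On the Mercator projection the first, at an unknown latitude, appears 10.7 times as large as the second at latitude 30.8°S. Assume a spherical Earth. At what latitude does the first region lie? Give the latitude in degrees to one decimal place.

74.8°

Mercator areal scale is sec²φ, so apparent-area ratio = sec²φ₁ / sec²φ₂ = cos²φ₂ / cos²φ₁.
cos²φ₂ / cos²φ₁ = 10.7  ⇒  cos φ₁ = cos 30.8° / √10.7 = 0.8590/3.271 = 0.2626.
φ₁ = arccos(0.2626) ≈ 74.8°.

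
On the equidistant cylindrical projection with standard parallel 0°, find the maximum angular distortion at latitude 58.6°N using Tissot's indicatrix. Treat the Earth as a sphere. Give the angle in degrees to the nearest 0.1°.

36.7°

For the equirectangular projection with φ₀ = 0 (plate carrée), h = 1 along meridians and k = sec φ along parallels.
At 58.6°: h = 1.000, k = 1.919; principal scales a = 1.919, b = 1.000.
sin(ω/2) = (a − b)/(a + b) = 0.9194/2.919 = 0.3149, so ω = 2 arcsin(0.3149) ≈ 36.7°.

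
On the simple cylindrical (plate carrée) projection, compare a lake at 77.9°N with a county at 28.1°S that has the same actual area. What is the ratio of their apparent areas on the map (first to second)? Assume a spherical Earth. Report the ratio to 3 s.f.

4.21

For the equirectangular projection with φ₀ = 0 (plate carrée), h = 1 along meridians and k = sec φ along parallels.
Areal scale at 77.9°: h·k = 1.000 × 4.771 = 4.771.
Areal scale at 28.1°: h·k = 1.000 × 1.134 = 1.134.
Ratio = 4.771/1.134 ≈ 4.21.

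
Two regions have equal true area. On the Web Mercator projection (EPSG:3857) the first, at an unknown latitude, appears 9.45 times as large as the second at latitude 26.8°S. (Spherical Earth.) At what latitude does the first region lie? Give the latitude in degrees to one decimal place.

Mercator areal scale is sec²φ, so apparent-area ratio = sec²φ₁ / sec²φ₂ = cos²φ₂ / cos²φ₁.
cos²φ₂ / cos²φ₁ = 9.45  ⇒  cos φ₁ = cos 26.8° / √9.45 = 0.8926/3.074 = 0.2904.
φ₁ = arccos(0.2904) ≈ 73.1°.

73.1°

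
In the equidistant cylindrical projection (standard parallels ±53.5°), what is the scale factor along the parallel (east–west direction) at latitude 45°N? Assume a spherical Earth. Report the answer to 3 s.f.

The equidistant cylindrical projection with φ₀ = 53.5° has h = 1 (meridians true) and k = cos φ₀ / cos φ along parallels.
k = cos 53.5° / cos 45° = 0.5948/0.7071 = 0.8412.

0.841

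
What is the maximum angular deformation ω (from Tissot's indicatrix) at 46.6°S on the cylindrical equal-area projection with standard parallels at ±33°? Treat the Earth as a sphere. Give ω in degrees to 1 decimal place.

22.7°

A cylindrical equal-area projection with standard parallel φ₀ has meridian scale h = cos φ / cos φ₀ and parallel scale k = cos φ₀ / cos φ (so areas are preserved, h·k = 1).
At 46.6°: h = 0.8193, k = 1.221; principal scales a = 1.221, b = 0.8193.
sin(ω/2) = (a − b)/(a + b) = 0.4014/2.040 = 0.1968, so ω = 2 arcsin(0.1968) ≈ 22.7°.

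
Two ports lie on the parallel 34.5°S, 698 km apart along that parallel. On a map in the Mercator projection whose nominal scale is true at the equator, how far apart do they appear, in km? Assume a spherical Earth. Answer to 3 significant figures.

847 km

Mercator is conformal, so the point scale is isotropic: h = k = sec φ = 1/cos φ.
Along the parallel, k = sec 34.5° = 1/0.8241 = 1.213.
Map distance = 698 × 1.213 ≈ 847 km.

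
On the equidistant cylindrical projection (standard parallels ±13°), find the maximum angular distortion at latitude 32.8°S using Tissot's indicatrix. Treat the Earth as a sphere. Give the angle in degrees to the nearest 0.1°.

8.5°

In the equirectangular projection with standard parallel φ₀ = 13° (x = Rλ cos φ₀, y = Rφ), meridians are true-scale (h = 1) and the parallel scale is k = cos φ₀ / cos φ.
At 32.8°: h = 1.000, k = 1.159; principal scales a = 1.159, b = 1.000.
sin(ω/2) = (a − b)/(a + b) = 0.1592/2.159 = 0.07372, so ω = 2 arcsin(0.07372) ≈ 8.5°.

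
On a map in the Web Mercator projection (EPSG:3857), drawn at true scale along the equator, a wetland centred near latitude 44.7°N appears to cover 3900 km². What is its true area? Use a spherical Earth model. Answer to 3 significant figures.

Mercator is conformal, so the point scale is isotropic: h = k = sec φ = 1/cos φ.
Areal scale = k² = sec²φ = 1/cos²(44.7°) = 1/0.7108² = 1.979.
True area = apparent / (areal scale) = 3900 / 1.979 ≈ 1970 km².

1970 km²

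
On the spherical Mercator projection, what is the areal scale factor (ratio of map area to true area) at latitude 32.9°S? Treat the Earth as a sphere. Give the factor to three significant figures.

For Mercator, h = k = sec φ (a conformal cylindrical projection has a single point scale, 1/cos φ).
Areal scale = k² = sec²φ = 1/cos²(32.9°) = 1/0.8396² = 1.419.

1.42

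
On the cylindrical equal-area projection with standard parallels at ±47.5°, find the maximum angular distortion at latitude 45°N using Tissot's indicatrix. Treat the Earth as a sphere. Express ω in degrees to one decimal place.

5.2°

For cylindrical equal-area with standard parallel φ₀, h = cos φ / cos φ₀ and k = cos φ₀ / cos φ, so h·k = 1.
At 45°: h = 1.047, k = 0.9554; principal scales a = 1.047, b = 0.9554.
sin(ω/2) = (a − b)/(a + b) = 0.09122/2.002 = 0.04556, so ω = 2 arcsin(0.04556) ≈ 5.2°.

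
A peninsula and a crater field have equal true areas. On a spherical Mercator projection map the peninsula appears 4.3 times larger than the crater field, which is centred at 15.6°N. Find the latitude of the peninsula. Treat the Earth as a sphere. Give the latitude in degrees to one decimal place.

62.3°

For equal true areas on Mercator, apparent areas scale as sec²φ, so the ratio is cos²φ₂ / cos²φ₁.
cos²φ₂ / cos²φ₁ = 4.3  ⇒  cos φ₁ = cos 15.6° / √4.3 = 0.9632/2.074 = 0.4645.
φ₁ = arccos(0.4645) ≈ 62.3°.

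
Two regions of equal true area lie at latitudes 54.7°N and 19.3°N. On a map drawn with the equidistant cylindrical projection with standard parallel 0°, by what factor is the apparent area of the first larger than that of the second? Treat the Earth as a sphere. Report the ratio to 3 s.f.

1.63

Plate carrée maps x = Rλ, y = Rφ. The meridian scale is h = 1 and the parallel scale is k = 1/cos φ = sec φ.
Areal scale at 54.7°: h·k = 1.000 × 1.731 = 1.731.
Areal scale at 19.3°: h·k = 1.000 × 1.060 = 1.060.
Ratio = 1.731/1.060 ≈ 1.63.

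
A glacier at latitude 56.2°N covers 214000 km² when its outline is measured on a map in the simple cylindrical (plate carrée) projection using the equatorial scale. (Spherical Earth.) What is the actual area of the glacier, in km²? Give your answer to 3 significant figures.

119000 km²

In the plate carrée (x = Rλ, y = Rφ), meridians are true-scale (h = 1) and parallels are stretched by k = sec φ.
Areal scale = h·k = 1 × sec φ; at 56.2°, h = 1.000, k = 1.798, so h·k = 1.798.
True area = apparent / (areal scale) = 214000 / 1.798 ≈ 119000 km².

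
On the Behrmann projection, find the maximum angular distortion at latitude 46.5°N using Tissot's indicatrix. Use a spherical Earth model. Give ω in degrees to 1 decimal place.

26.1°

Behrmann is a cylindrical equal-area projection with standard parallels at ±30°. Cylindrical equal-area (φ₀ = 30°): h = cos φ / cos 30° along meridians, k = cos 30° / cos φ along parallels; h·k = 1.
At 46.5°: h = 0.7948, k = 1.258; principal scales a = 1.258, b = 0.7948.
sin(ω/2) = (a − b)/(a + b) = 0.4633/2.053 = 0.2257, so ω = 2 arcsin(0.2257) ≈ 26.1°.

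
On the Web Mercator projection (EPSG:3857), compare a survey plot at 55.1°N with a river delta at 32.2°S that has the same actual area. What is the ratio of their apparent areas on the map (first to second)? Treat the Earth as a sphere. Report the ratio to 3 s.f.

2.19

Mercator is conformal with k = sec φ, so areal scale = k² = sec²φ.
At 55.1°: sec²(55.1°) = 1/0.5721² = 3.055.
At 32.2°: sec²(32.2°) = 1/0.8462² = 1.397.
Ratio = 3.055/1.397 = cos²(32.2°)/cos²(55.1°) ≈ 2.19.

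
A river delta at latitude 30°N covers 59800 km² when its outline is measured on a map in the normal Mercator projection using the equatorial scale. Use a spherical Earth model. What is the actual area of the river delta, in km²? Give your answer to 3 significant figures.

44800 km²

For Mercator, h = k = sec φ (a conformal cylindrical projection has a single point scale, 1/cos φ).
Areal scale = k² = sec²φ = 1/cos²(30°) = 1/0.8660² = 1.333.
True area = apparent / (areal scale) = 59800 / 1.333 ≈ 44800 km².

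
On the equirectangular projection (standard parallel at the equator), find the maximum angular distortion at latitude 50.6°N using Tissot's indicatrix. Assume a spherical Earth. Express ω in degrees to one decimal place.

25.8°

In the plate carrée (x = Rλ, y = Rφ), meridians are true-scale (h = 1) and parallels are stretched by k = sec φ.
At 50.6°: h = 1.000, k = 1.575; principal scales a = 1.575, b = 1.000.
sin(ω/2) = (a − b)/(a + b) = 0.5755/2.575 = 0.2234, so ω = 2 arcsin(0.2234) ≈ 25.8°.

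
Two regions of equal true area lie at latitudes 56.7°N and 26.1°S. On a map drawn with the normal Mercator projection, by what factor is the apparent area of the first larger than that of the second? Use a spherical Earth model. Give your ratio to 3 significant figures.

2.68

Mercator areal scale is sec²φ.
At 56.7°: sec²(56.7°) = 1/0.5490² = 3.318.
At 26.1°: sec²(26.1°) = 1/0.8980² = 1.240.
Ratio = 3.318/1.240 = cos²(26.1°)/cos²(56.7°) ≈ 2.68.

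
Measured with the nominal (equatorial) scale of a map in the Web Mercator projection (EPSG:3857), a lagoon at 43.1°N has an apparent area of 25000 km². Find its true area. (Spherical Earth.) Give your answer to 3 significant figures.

Mercator is conformal, so the point scale is isotropic: h = k = sec φ = 1/cos φ.
Areal scale = k² = sec²φ = 1/cos²(43.1°) = 1/0.7302² = 1.876.
True area = apparent / (areal scale) = 25000 / 1.876 ≈ 13300 km².

13300 km²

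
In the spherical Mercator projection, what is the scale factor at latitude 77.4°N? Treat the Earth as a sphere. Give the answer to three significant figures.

Mercator is conformal, so the point scale is isotropic: h = k = sec φ = 1/cos φ.
k = 1/cos 77.4° = 1/0.2181 = 4.584.

4.58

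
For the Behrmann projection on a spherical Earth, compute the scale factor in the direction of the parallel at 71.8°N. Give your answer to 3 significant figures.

2.77

Behrmann is a cylindrical equal-area projection with standard parallels at ±30°. For cylindrical equal-area with standard parallel φ₀, h = cos φ / cos φ₀ and k = cos φ₀ / cos φ, so h·k = 1.
k = cos 30° / cos 71.8° = 0.8660/0.3123 = 2.773.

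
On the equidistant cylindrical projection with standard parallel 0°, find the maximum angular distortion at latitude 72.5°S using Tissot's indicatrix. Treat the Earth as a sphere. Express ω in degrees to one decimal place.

In the plate carrée (x = Rλ, y = Rφ), meridians are true-scale (h = 1) and parallels are stretched by k = sec φ.
At 72.5°: h = 1.000, k = 3.326; principal scales a = 3.326, b = 1.000.
sin(ω/2) = (a − b)/(a + b) = 2.326/4.326 = 0.5376, so ω = 2 arcsin(0.5376) ≈ 65.0°.

65.0°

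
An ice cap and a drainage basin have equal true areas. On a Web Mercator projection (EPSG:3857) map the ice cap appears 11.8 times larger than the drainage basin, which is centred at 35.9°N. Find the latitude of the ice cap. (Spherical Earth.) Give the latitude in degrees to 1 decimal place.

76.4°

Mercator areal scale is sec²φ, so apparent-area ratio = sec²φ₁ / sec²φ₂ = cos²φ₂ / cos²φ₁.
cos²φ₂ / cos²φ₁ = 11.8  ⇒  cos φ₁ = cos 35.9° / √11.8 = 0.8100/3.435 = 0.2358.
φ₁ = arccos(0.2358) ≈ 76.4°.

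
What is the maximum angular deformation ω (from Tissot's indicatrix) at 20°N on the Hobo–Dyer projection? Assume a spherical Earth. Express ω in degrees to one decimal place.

Hobo–Dyer is a cylindrical equal-area projection with standard parallels at ±37.5°. For cylindrical equal-area with standard parallel φ₀, h = cos φ / cos φ₀ and k = cos φ₀ / cos φ, so h·k = 1.
At 20°: h = 1.184, k = 0.8443; principal scales a = 1.184, b = 0.8443.
sin(ω/2) = (a − b)/(a + b) = 0.3402/2.029 = 0.1677, so ω = 2 arcsin(0.1677) ≈ 19.3°.

19.3°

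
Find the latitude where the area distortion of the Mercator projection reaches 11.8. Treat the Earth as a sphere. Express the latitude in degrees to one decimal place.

Mercator areal scale is sec²φ.
sec²φ = 11.8  ⇒  cos²φ = 0.08475  ⇒  cos φ = 0.2911.
φ = arccos(0.2911) ≈ 73.1°.

73.1°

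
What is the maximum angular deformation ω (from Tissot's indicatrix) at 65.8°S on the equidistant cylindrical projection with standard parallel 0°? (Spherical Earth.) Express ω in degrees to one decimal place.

For the equirectangular projection with φ₀ = 0 (plate carrée), h = 1 along meridians and k = sec φ along parallels.
At 65.8°: h = 1.000, k = 2.439; principal scales a = 2.439, b = 1.000.
sin(ω/2) = (a − b)/(a + b) = 1.439/3.439 = 0.4185, so ω = 2 arcsin(0.4185) ≈ 49.5°.

49.5°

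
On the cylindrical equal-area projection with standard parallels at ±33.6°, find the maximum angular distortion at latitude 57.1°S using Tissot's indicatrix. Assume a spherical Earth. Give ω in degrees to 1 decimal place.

Cylindrical equal-area (φ₀ = 33.6°): h = cos φ / cos 33.6° along meridians, k = cos 33.6° / cos φ along parallels; h·k = 1.
At 57.1°: h = 0.6521, k = 1.533; principal scales a = 1.533, b = 0.6521.
sin(ω/2) = (a − b)/(a + b) = 0.8813/2.186 = 0.4032, so ω = 2 arcsin(0.4032) ≈ 47.6°.

47.6°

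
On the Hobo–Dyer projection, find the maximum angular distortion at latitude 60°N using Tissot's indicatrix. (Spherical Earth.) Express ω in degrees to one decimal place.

51.1°

The Hobo–Dyer projection is cylindrical equal-area with φ₀ = 37.5°. For cylindrical equal-area with standard parallel φ₀, h = cos φ / cos φ₀ and k = cos φ₀ / cos φ, so h·k = 1.
At 60°: h = 0.6302, k = 1.587; principal scales a = 1.587, b = 0.6302.
sin(ω/2) = (a − b)/(a + b) = 0.9565/2.217 = 0.4314, so ω = 2 arcsin(0.4314) ≈ 51.1°.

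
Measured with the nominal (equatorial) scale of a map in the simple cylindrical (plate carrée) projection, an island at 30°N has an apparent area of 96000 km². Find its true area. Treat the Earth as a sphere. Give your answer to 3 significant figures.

For the equirectangular projection with φ₀ = 0 (plate carrée), h = 1 along meridians and k = sec φ along parallels.
Areal scale = h·k = 1 × sec φ; at 30°, h = 1.000, k = 1.155, so h·k = 1.155.
True area = apparent / (areal scale) = 96000 / 1.155 ≈ 83100 km².

83100 km²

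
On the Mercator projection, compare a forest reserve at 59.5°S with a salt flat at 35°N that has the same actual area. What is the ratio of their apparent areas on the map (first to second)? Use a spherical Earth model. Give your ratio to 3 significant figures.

2.60

Mercator areal scale is sec²φ.
At 59.5°: sec²(59.5°) = 1/0.5075² = 3.882.
At 35°: sec²(35°) = 1/0.8192² = 1.490.
Ratio = 3.882/1.490 = cos²(35°)/cos²(59.5°) ≈ 2.60.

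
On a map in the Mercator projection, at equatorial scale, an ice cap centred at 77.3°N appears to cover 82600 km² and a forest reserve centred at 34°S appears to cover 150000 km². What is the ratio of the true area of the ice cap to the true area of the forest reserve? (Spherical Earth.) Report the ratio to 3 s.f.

On Mercator the areal scale is sec²φ, so true area = apparent × cos²φ.
True area of ice cap: 82600 × cos²(77.3°) = 82600 × 0.04833 = 3992 km².
True area of forest reserve: 150000 × cos²(34°) = 150000 × 0.6873 = 103100 km².
Ratio = 3992 / 103100 ≈ 0.0387.

0.0387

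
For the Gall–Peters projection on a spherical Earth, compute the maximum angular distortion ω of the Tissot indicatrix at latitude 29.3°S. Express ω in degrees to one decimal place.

23.9°

The Gall–Peters projection is cylindrical equal-area with φ₀ = 45°. Cylindrical equal-area (φ₀ = 45°): h = cos φ / cos 45° along meridians, k = cos 45° / cos φ along parallels; h·k = 1.
At 29.3°: h = 1.233, k = 0.8108; principal scales a = 1.233, b = 0.8108.
sin(ω/2) = (a − b)/(a + b) = 0.4225/2.044 = 0.2067, so ω = 2 arcsin(0.2067) ≈ 23.9°.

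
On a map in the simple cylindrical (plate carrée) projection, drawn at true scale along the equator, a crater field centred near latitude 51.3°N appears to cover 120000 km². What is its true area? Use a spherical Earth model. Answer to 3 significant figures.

75000 km²

In the plate carrée (x = Rλ, y = Rφ), meridians are true-scale (h = 1) and parallels are stretched by k = sec φ.
Areal scale = h·k = 1 × sec φ; at 51.3°, h = 1.000, k = 1.599, so h·k = 1.599.
True area = apparent / (areal scale) = 120000 / 1.599 ≈ 75000 km².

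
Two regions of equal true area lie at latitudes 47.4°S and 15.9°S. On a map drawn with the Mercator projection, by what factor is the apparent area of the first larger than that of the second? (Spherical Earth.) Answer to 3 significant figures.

2.02

Mercator areal scale is sec²φ.
At 47.4°: sec²(47.4°) = 1/0.6769² = 2.183.
At 15.9°: sec²(15.9°) = 1/0.9617² = 1.081.
Ratio = 2.183/1.081 = cos²(15.9°)/cos²(47.4°) ≈ 2.02.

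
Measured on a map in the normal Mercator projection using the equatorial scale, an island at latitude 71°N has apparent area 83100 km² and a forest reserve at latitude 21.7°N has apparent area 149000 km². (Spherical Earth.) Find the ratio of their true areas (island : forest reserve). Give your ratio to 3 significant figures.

On Mercator the areal scale is sec²φ, so true area = apparent × cos²φ.
True area of island: 83100 × cos²(71°) = 83100 × 0.1060 = 8808 km².
True area of forest reserve: 149000 × cos²(21.7°) = 149000 × 0.8633 = 128600 km².
Ratio = 8808 / 128600 ≈ 0.0685.

0.0685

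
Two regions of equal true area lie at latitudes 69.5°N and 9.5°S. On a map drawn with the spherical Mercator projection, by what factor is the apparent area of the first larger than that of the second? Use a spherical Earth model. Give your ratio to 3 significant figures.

On Mercator, area is exaggerated by sec²φ = 1/cos²φ.
At 69.5°: sec²(69.5°) = 1/0.3502² = 8.154.
At 9.5°: sec²(9.5°) = 1/0.9863² = 1.028.
Ratio = 8.154/1.028 = cos²(9.5°)/cos²(69.5°) ≈ 7.93.

7.93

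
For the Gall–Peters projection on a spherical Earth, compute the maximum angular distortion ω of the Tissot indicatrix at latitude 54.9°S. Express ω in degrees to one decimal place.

23.5°

Gall–Peters is a cylindrical equal-area projection with standard parallels at ±45°. Cylindrical equal-area (φ₀ = 45°): h = cos φ / cos 45° along meridians, k = cos 45° / cos φ along parallels; h·k = 1.
At 54.9°: h = 0.8132, k = 1.230; principal scales a = 1.230, b = 0.8132.
sin(ω/2) = (a − b)/(a + b) = 0.4166/2.043 = 0.2039, so ω = 2 arcsin(0.2039) ≈ 23.5°.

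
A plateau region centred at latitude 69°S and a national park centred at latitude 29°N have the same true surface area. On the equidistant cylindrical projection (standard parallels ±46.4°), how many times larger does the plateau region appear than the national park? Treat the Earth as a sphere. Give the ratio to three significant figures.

In the equirectangular projection with standard parallel φ₀ = 46.4° (x = Rλ cos φ₀, y = Rφ), meridians are true-scale (h = 1) and the parallel scale is k = cos φ₀ / cos φ.
Areal scale at 69°: h·k = 1.000 × 1.924 = 1.924.
Areal scale at 29°: h·k = 1.000 × 0.7885 = 0.7885.
Ratio = 1.924/0.7885 ≈ 2.44.

2.44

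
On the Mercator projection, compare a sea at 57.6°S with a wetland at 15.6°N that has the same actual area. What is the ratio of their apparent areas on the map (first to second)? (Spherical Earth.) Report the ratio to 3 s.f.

On Mercator, area is exaggerated by sec²φ = 1/cos²φ.
At 57.6°: sec²(57.6°) = 1/0.5358² = 3.483.
At 15.6°: sec²(15.6°) = 1/0.9632² = 1.078.
Ratio = 3.483/1.078 = cos²(15.6°)/cos²(57.6°) ≈ 3.23.

3.23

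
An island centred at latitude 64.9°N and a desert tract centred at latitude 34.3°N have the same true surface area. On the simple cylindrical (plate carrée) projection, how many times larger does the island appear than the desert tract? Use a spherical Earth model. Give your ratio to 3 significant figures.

1.95

Plate carrée maps x = Rλ, y = Rφ. The meridian scale is h = 1 and the parallel scale is k = 1/cos φ = sec φ.
Areal scale at 64.9°: h·k = 1.000 × 2.357 = 2.357.
Areal scale at 34.3°: h·k = 1.000 × 1.211 = 1.211.
Ratio = 2.357/1.211 ≈ 1.95.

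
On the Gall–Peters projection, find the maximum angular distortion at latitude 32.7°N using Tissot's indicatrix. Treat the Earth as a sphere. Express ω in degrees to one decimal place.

19.8°

Gall–Peters is a cylindrical equal-area projection with standard parallels at ±45°. A cylindrical equal-area projection with standard parallel φ₀ has meridian scale h = cos φ / cos φ₀ and parallel scale k = cos φ₀ / cos φ (so areas are preserved, h·k = 1).
At 32.7°: h = 1.190, k = 0.8403; principal scales a = 1.190, b = 0.8403.
sin(ω/2) = (a − b)/(a + b) = 0.3498/2.030 = 0.1723, so ω = 2 arcsin(0.1723) ≈ 19.8°.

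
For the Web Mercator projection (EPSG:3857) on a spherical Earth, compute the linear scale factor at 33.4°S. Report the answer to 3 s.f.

For Mercator, h = k = sec φ (a conformal cylindrical projection has a single point scale, 1/cos φ).
k = 1/cos 33.4° = 1/0.8348 = 1.198.

1.20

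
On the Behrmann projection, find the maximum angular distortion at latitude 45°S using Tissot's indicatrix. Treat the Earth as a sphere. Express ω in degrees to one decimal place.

23.1°

The Behrmann projection is cylindrical equal-area with φ₀ = 30°. A cylindrical equal-area projection with standard parallel φ₀ has meridian scale h = cos φ / cos φ₀ and parallel scale k = cos φ₀ / cos φ (so areas are preserved, h·k = 1).
At 45°: h = 0.8165, k = 1.225; principal scales a = 1.225, b = 0.8165.
sin(ω/2) = (a − b)/(a + b) = 0.4082/2.041 = 0.2000, so ω = 2 arcsin(0.2000) ≈ 23.1°.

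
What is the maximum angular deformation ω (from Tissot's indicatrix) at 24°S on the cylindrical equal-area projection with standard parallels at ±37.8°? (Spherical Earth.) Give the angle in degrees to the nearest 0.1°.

For cylindrical equal-area with standard parallel φ₀, h = cos φ / cos φ₀ and k = cos φ₀ / cos φ, so h·k = 1.
At 24°: h = 1.156, k = 0.8649; principal scales a = 1.156, b = 0.8649.
sin(ω/2) = (a − b)/(a + b) = 0.2912/2.021 = 0.1441, so ω = 2 arcsin(0.1441) ≈ 16.6°.

16.6°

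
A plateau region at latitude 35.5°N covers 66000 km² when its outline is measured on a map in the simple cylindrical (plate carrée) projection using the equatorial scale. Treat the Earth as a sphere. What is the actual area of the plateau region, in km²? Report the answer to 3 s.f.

53700 km²

Plate carrée maps x = Rλ, y = Rφ. The meridian scale is h = 1 and the parallel scale is k = 1/cos φ = sec φ.
Areal scale = h·k = 1 × sec φ; at 35.5°, h = 1.000, k = 1.228, so h·k = 1.228.
True area = apparent / (areal scale) = 66000 / 1.228 ≈ 53700 km².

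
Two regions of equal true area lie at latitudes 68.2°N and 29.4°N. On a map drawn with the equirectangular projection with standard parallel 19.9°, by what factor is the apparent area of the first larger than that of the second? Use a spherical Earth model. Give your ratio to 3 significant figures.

In the equirectangular projection with standard parallel φ₀ = 19.9° (x = Rλ cos φ₀, y = Rφ), meridians are true-scale (h = 1) and the parallel scale is k = cos φ₀ / cos φ.
Areal scale at 68.2°: h·k = 1.000 × 2.532 = 2.532.
Areal scale at 29.4°: h·k = 1.000 × 1.079 = 1.079.
Ratio = 2.532/1.079 ≈ 2.35.

2.35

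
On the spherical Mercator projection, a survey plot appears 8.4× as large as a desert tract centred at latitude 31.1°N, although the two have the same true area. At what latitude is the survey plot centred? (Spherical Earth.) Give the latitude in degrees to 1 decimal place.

72.8°

For equal true areas on Mercator, apparent areas scale as sec²φ, so the ratio is cos²φ₂ / cos²φ₁.
cos²φ₂ / cos²φ₁ = 8.4  ⇒  cos φ₁ = cos 31.1° / √8.4 = 0.8563/2.898 = 0.2954.
φ₁ = arccos(0.2954) ≈ 72.8°.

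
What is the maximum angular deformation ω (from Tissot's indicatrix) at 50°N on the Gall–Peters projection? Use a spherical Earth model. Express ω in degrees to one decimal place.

The Gall–Peters projection is cylindrical equal-area with φ₀ = 45°. Cylindrical equal-area (φ₀ = 45°): h = cos φ / cos 45° along meridians, k = cos 45° / cos φ along parallels; h·k = 1.
At 50°: h = 0.9090, k = 1.100; principal scales a = 1.100, b = 0.9090.
sin(ω/2) = (a − b)/(a + b) = 0.1910/2.009 = 0.09508, so ω = 2 arcsin(0.09508) ≈ 10.9°.

10.9°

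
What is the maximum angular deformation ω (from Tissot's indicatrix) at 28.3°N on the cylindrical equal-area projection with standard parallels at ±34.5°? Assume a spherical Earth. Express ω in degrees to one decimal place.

For cylindrical equal-area with standard parallel φ₀, h = cos φ / cos φ₀ and k = cos φ₀ / cos φ, so h·k = 1.
At 28.3°: h = 1.068, k = 0.9360; principal scales a = 1.068, b = 0.9360.
sin(ω/2) = (a − b)/(a + b) = 0.1324/2.004 = 0.06604, so ω = 2 arcsin(0.06604) ≈ 7.6°.

7.6°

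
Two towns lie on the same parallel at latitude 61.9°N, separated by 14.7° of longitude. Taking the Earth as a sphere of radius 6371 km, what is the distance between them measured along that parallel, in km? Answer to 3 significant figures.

Arc length along a parallel = R cos φ · Δλ (with Δλ in radians).
= 6371 × cos 61.9° × (14.7° × π/180) = 6371 × 0.4710 × 0.2566 ≈ 770 km.

770 km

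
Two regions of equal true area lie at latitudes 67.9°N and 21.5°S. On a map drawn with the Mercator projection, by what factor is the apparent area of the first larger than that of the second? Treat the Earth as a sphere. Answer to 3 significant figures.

Mercator areal scale is sec²φ.
At 67.9°: sec²(67.9°) = 1/0.3762² = 7.065.
At 21.5°: sec²(21.5°) = 1/0.9304² = 1.155.
Ratio = 7.065/1.155 = cos²(21.5°)/cos²(67.9°) ≈ 6.12.

6.12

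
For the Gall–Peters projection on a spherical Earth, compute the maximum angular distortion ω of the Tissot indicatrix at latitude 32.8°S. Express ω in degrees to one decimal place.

The Gall–Peters projection is cylindrical equal-area with φ₀ = 45°. A cylindrical equal-area projection with standard parallel φ₀ has meridian scale h = cos φ / cos φ₀ and parallel scale k = cos φ₀ / cos φ (so areas are preserved, h·k = 1).
At 32.8°: h = 1.189, k = 0.8412; principal scales a = 1.189, b = 0.8412.
sin(ω/2) = (a − b)/(a + b) = 0.3475/2.030 = 0.1712, so ω = 2 arcsin(0.1712) ≈ 19.7°.

19.7°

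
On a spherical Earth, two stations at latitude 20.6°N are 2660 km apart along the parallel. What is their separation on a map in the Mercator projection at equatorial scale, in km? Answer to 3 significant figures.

For Mercator, h = k = sec φ (a conformal cylindrical projection has a single point scale, 1/cos φ).
Along the parallel, k = sec 20.6° = 1/0.9361 = 1.068.
Map distance = 2660 × 1.068 ≈ 2840 km.

2840 km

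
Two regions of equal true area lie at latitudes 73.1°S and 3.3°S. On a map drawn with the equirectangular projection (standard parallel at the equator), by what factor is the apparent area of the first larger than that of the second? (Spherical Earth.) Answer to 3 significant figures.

In the plate carrée (x = Rλ, y = Rφ), meridians are true-scale (h = 1) and parallels are stretched by k = sec φ.
Areal scale at 73.1°: h·k = 1.000 × 3.440 = 3.440.
Areal scale at 3.3°: h·k = 1.000 × 1.002 = 1.002.
Ratio = 3.440/1.002 ≈ 3.43.

3.43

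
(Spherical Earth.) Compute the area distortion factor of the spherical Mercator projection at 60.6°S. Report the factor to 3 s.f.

4.15

The Mercator projection is conformal; its linear scale factor is the same in every direction and equals sec φ = 1/cos φ.
Areal scale = k² = sec²φ = 1/cos²(60.6°) = 1/0.4909² = 4.150.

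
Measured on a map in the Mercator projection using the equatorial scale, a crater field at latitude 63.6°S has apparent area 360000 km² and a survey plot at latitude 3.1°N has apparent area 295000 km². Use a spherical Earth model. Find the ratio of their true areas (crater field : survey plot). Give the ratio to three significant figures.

Since Mercator area scale is 1/cos²φ, the true area equals the apparent area multiplied by cos²φ.
True area of crater field: 360000 × cos²(63.6°) = 360000 × 0.1977 = 71170 km².
True area of survey plot: 295000 × cos²(3.1°) = 295000 × 0.9971 = 294100 km².
Ratio = 71170 / 294100 ≈ 0.242.

0.242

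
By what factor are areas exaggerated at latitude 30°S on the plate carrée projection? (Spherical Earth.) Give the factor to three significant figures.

1.15

For the equirectangular projection with φ₀ = 0 (plate carrée), h = 1 along meridians and k = sec φ along parallels.
Areal scale = h·k = 1 × sec φ; at 30°, h = 1.000, k = 1.155, so h·k = 1.155.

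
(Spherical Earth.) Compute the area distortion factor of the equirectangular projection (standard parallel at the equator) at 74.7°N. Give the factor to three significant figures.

Plate carrée maps x = Rλ, y = Rφ. The meridian scale is h = 1 and the parallel scale is k = 1/cos φ = sec φ.
Areal scale = h·k = 1 × sec φ; at 74.7°, h = 1.000, k = 3.790, so h·k = 3.790.

3.79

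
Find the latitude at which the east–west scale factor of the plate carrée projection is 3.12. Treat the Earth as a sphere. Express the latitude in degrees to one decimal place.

71.3°

Plate carrée: h = 1, k = sec φ along parallels.
sec φ = 3.12  ⇒  cos φ = 0.3205  ⇒  φ ≈ 71.3°.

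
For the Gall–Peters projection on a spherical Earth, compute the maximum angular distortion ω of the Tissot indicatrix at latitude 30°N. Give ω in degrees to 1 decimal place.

23.1°

Gall–Peters is a cylindrical equal-area projection with standard parallels at ±45°. A cylindrical equal-area projection with standard parallel φ₀ has meridian scale h = cos φ / cos φ₀ and parallel scale k = cos φ₀ / cos φ (so areas are preserved, h·k = 1).
At 30°: h = 1.225, k = 0.8165; principal scales a = 1.225, b = 0.8165.
sin(ω/2) = (a − b)/(a + b) = 0.4082/2.041 = 0.2000, so ω = 2 arcsin(0.2000) ≈ 23.1°.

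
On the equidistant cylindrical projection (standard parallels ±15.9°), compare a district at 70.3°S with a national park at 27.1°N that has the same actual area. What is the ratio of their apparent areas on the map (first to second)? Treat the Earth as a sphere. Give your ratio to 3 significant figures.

2.64

With standard parallel φ₀ = 15.9°, the equirectangular projection gives x = Rλ cos φ₀, y = Rφ, so h = 1 and k = cos 15.9° / cos φ.
Areal scale at 70.3°: h·k = 1.000 × 2.853 = 2.853.
Areal scale at 27.1°: h·k = 1.000 × 1.080 = 1.080.
Ratio = 2.853/1.080 ≈ 2.64.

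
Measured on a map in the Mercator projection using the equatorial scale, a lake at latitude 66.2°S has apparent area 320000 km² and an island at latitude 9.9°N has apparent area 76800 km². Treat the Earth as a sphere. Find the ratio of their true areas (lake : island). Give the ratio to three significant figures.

0.699

On Mercator the areal scale is sec²φ, so true area = apparent × cos²φ.
True area of lake: 320000 × cos²(66.2°) = 320000 × 0.1628 = 52110 km².
True area of island: 76800 × cos²(9.9°) = 76800 × 0.9704 = 74530 km².
Ratio = 52110 / 74530 ≈ 0.699.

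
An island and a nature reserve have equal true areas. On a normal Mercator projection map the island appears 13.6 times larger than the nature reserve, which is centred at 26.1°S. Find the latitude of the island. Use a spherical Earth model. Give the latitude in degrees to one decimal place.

75.9°

On Mercator, (apparent₁)/(apparent₂) = sec²φ₁ / sec²φ₂ when true areas are equal.
cos²φ₂ / cos²φ₁ = 13.6  ⇒  cos φ₁ = cos 26.1° / √13.6 = 0.8980/3.688 = 0.2435.
φ₁ = arccos(0.2435) ≈ 75.9°.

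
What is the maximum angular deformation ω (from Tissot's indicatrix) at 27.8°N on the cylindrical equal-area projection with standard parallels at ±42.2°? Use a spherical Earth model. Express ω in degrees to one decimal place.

20.2°

For cylindrical equal-area with standard parallel φ₀, h = cos φ / cos φ₀ and k = cos φ₀ / cos φ, so h·k = 1.
At 27.8°: h = 1.194, k = 0.8375; principal scales a = 1.194, b = 0.8375.
sin(ω/2) = (a − b)/(a + b) = 0.3566/2.032 = 0.1755, so ω = 2 arcsin(0.1755) ≈ 20.2°.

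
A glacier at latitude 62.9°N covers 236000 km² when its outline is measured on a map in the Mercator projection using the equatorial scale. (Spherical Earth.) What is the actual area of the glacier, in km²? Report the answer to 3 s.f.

49000 km²

The Mercator projection is conformal; its linear scale factor is the same in every direction and equals sec φ = 1/cos φ.
Areal scale = k² = sec²φ = 1/cos²(62.9°) = 1/0.4555² = 4.819.
True area = apparent / (areal scale) = 236000 / 4.819 ≈ 49000 km².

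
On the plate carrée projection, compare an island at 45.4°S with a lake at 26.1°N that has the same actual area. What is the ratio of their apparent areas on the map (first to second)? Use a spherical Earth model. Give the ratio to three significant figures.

For the equirectangular projection with φ₀ = 0 (plate carrée), h = 1 along meridians and k = sec φ along parallels.
Areal scale at 45.4°: h·k = 1.000 × 1.424 = 1.424.
Areal scale at 26.1°: h·k = 1.000 × 1.114 = 1.114.
Ratio = 1.424/1.114 ≈ 1.28.

1.28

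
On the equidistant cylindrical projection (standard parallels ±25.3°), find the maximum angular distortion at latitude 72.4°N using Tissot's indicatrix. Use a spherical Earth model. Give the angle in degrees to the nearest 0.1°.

The equidistant cylindrical projection with φ₀ = 25.3° has h = 1 (meridians true) and k = cos φ₀ / cos φ along parallels.
At 72.4°: h = 1.000, k = 2.990; principal scales a = 2.990, b = 1.000.
sin(ω/2) = (a − b)/(a + b) = 1.990/3.990 = 0.4987, so ω = 2 arcsin(0.4987) ≈ 59.8°.

59.8°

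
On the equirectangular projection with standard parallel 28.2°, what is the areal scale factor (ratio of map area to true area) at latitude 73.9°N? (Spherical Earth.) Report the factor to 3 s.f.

3.18

With standard parallel φ₀ = 28.2°, the equirectangular projection gives x = Rλ cos φ₀, y = Rφ, so h = 1 and k = cos 28.2° / cos φ.
Areal scale = h·k = 1 × cos φ₀ / cos φ; at 73.9°, h = 1.000, k = 3.178, so h·k = 3.178.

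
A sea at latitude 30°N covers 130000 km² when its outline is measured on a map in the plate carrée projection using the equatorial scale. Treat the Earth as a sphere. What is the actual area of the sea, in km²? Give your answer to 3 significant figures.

113000 km²

In the plate carrée (x = Rλ, y = Rφ), meridians are true-scale (h = 1) and parallels are stretched by k = sec φ.
Areal scale = h·k = 1 × sec φ; at 30°, h = 1.000, k = 1.155, so h·k = 1.155.
True area = apparent / (areal scale) = 130000 / 1.155 ≈ 113000 km².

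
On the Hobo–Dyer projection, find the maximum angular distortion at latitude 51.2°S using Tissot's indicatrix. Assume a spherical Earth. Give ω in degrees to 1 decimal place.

26.8°

Hobo–Dyer is a cylindrical equal-area projection with standard parallels at ±37.5°. A cylindrical equal-area projection with standard parallel φ₀ has meridian scale h = cos φ / cos φ₀ and parallel scale k = cos φ₀ / cos φ (so areas are preserved, h·k = 1).
At 51.2°: h = 0.7898, k = 1.266; principal scales a = 1.266, b = 0.7898.
sin(ω/2) = (a − b)/(a + b) = 0.4763/2.056 = 0.2317, so ω = 2 arcsin(0.2317) ≈ 26.8°.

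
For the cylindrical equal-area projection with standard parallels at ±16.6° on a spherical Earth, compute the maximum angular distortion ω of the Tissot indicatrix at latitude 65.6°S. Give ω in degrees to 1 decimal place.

86.7°

A cylindrical equal-area projection with standard parallel φ₀ has meridian scale h = cos φ / cos φ₀ and parallel scale k = cos φ₀ / cos φ (so areas are preserved, h·k = 1).
At 65.6°: h = 0.4311, k = 2.320; principal scales a = 2.320, b = 0.4311.
sin(ω/2) = (a − b)/(a + b) = 1.889/2.751 = 0.6866, so ω = 2 arcsin(0.6866) ≈ 86.7°.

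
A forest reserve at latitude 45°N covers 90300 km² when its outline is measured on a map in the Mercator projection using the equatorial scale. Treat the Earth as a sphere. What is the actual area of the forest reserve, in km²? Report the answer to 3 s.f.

45200 km²

The Mercator projection is conformal; its linear scale factor is the same in every direction and equals sec φ = 1/cos φ.
Areal scale = k² = sec²φ = 1/cos²(45°) = 1/0.7071² = 2.000.
True area = apparent / (areal scale) = 90300 / 2.000 ≈ 45200 km².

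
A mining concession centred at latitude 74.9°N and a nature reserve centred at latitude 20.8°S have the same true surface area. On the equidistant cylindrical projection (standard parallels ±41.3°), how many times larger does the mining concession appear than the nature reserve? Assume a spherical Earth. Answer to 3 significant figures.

3.59

With standard parallel φ₀ = 41.3°, the equirectangular projection gives x = Rλ cos φ₀, y = Rφ, so h = 1 and k = cos 41.3° / cos φ.
Areal scale at 74.9°: h·k = 1.000 × 2.884 = 2.884.
Areal scale at 20.8°: h·k = 1.000 × 0.8036 = 0.8036.
Ratio = 2.884/0.8036 ≈ 3.59.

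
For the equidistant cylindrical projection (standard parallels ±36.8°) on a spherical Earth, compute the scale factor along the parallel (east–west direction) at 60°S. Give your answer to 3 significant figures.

1.60

In the equirectangular projection with standard parallel φ₀ = 36.8° (x = Rλ cos φ₀, y = Rφ), meridians are true-scale (h = 1) and the parallel scale is k = cos φ₀ / cos φ.
k = cos 36.8° / cos 60° = 0.8007/0.5000 = 1.601.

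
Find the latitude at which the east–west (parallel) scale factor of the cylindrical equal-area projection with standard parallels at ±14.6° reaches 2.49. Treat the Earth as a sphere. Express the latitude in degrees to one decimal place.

67.1°

Cylindrical equal-area (φ₀ = 14.6°): h = cos φ / cos 14.6° along meridians, k = cos 14.6° / cos φ along parallels; h·k = 1.
k = cos φ₀ / cos φ = 2.49  ⇒  cos φ = cos 14.6° / 2.49 = 0.3886.
φ = arccos(0.3886) ≈ 67.1°.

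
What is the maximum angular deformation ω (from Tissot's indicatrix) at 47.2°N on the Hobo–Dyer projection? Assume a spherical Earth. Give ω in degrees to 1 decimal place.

Hobo–Dyer is a cylindrical equal-area projection with standard parallels at ±37.5°. For cylindrical equal-area with standard parallel φ₀, h = cos φ / cos φ₀ and k = cos φ₀ / cos φ, so h·k = 1.
At 47.2°: h = 0.8564, k = 1.168; principal scales a = 1.168, b = 0.8564.
sin(ω/2) = (a − b)/(a + b) = 0.3112/2.024 = 0.1538, so ω = 2 arcsin(0.1538) ≈ 17.7°.

17.7°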